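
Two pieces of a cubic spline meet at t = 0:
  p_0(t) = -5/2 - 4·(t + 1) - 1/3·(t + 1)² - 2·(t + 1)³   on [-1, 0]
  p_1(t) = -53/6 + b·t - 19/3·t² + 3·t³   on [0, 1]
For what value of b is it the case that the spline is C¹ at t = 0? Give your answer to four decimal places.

p_0'(t) = -4 - 2/3·(t + 1) - 6·(t + 1)², so p_0'(0) = -32/3. On the right, p_1'(0) = b, so b = -32/3.

-10.6667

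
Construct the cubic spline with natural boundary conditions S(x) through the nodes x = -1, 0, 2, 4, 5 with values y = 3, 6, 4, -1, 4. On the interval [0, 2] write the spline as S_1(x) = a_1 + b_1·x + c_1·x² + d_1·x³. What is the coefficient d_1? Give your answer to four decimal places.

0.0667

Let M_i = S''(x_i). Step sizes h_i = 1, 2, 2, 1; slopes of the chords Δ_i = (y_(i+1) - y_i)/h_i = 3, -1, -5/2, 5.
  1·M_0 + 6·M_1 + 2·M_2 = 6(Δ_1 - Δ_0) = -24
  2·M_1 + 8·M_2 + 2·M_3 = 6(Δ_2 - Δ_1) = -9
  2·M_2 + 6·M_3 + 1·M_4 = 6(Δ_3 - Δ_2) = 45
Natural end conditions: M_0 = M_4 = 0.
Solving the tridiagonal system: M_0 = 0, M_1 = -16/5, M_2 = -12/5, M_3 = 83/10, M_4 = 0.
On [0, 2], with S_1(x) = a_1 + b_1·x + c_1·x² + d_1·x³: c_1 = M_1/2 = -8/5, d_1 = (M_2 - M_1)/(6h_1) = 1/15, b_1 = Δ_1 - h_1(2M_1 + M_2)/6 = 29/15.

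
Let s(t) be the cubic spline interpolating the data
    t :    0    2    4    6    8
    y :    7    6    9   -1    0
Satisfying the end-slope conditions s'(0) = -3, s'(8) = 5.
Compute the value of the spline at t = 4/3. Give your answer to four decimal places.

5.2143

Write M_i for s''(x_i). With h_i = 2, 2, 2, 2 and divided differences Δ_i = -1/2, 3/2, -5, 1/2, the continuity of s' gives the tridiagonal system
  2·M_0 + 8·M_1 + 2·M_2 = 6(Δ_1 - Δ_0) = 12
  2·M_1 + 8·M_2 + 2·M_3 = 6(Δ_2 - Δ_1) = -39
  2·M_2 + 8·M_3 + 2·M_4 = 6(Δ_3 - Δ_2) = 33
Clamped end conditions give two more equations: 2h_0·M_0 + h_0·M_1 = 6(Δ_0 - s'(0)) = 15 and h_3·M_3 + 2h_3·M_4 = 6(s'(8) - Δ_3) = 27.
Solving the tridiagonal system: M_0 = 277/112, M_1 = 143/56, M_2 = -107/16, M_3 = 263/56, M_4 = 493/112.
On [0, 2], s(t) = 7 - 3·t + 277/224·t² + 3/448·t³.
With t = 4/3: s(4/3) = 73/14.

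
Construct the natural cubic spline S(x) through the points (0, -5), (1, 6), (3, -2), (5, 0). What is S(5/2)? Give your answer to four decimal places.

Write σ_i for S''(x_i). With h_i = 1, 2, 2 and divided differences Δ_i = 11, -4, 1, the continuity of S' gives the tridiagonal system
  1·σ_0 + 6·σ_1 + 2·σ_2 = 6(Δ_1 - Δ_0) = -90
  2·σ_1 + 8·σ_2 + 2·σ_3 = 6(Δ_2 - Δ_1) = 30
Natural end conditions: σ_0 = σ_3 = 0.
Hence σ_0 = 0, σ_1 = -195/11, σ_2 = 90/11, σ_3 = 0.
On [1, 3], S(x) = 6 + 56/11·(x - 1) - 195/22·(x - 1)² + 95/44·(x - 1)³.
With (x - 1) = 3/2: S(5/2) = 345/352.

0.9801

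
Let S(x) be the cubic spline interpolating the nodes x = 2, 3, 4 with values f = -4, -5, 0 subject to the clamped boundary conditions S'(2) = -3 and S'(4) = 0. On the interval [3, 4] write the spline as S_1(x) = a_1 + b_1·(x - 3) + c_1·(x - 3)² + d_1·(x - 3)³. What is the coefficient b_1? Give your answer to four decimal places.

Let σ_i = S''(x_i). Step sizes h_i = 1, 1; slopes of the chords Δ_i = (y_(i+1) - y_i)/h_i = -1, 5.
  1·σ_0 + 4·σ_1 + 1·σ_2 = 6(Δ_1 - Δ_0) = 36
Clamped end conditions give two more equations: 2h_0·σ_0 + h_0·σ_1 = 6(Δ_0 - S'(2)) = 12 and h_1·σ_1 + 2h_1·σ_2 = 6(S'(4) - Δ_1) = -30.
Solving: σ_0 = -3/2, σ_1 = 15, σ_2 = -45/2.
On [3, 4], with S_1(x) = a_1 + b_1·(x - 3) + c_1·(x - 3)² + d_1·(x - 3)³: c_1 = σ_1/2 = 15/2, d_1 = (σ_2 - σ_1)/(6h_1) = -25/4, b_1 = Δ_1 - h_1(2σ_1 + σ_2)/6 = 15/4.

3.7500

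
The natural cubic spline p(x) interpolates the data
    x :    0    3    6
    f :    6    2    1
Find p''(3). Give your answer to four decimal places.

Put M_i = p'' at the i-th knot. Here h = (3, 3) and Δ = (-4/3, -1/3), so the interior equations h_(i-1)·M_(i-1) + 2(h_(i-1)+h_i)·M_i + h_i·M_(i+1) = 6(Δ_i − Δ_(i-1)) read
  3·M_0 + 12·M_1 + 3·M_2 = 6(Δ_1 - Δ_0) = 6
Natural end conditions: M_0 = M_2 = 0.
Solving: M_0 = 0, M_1 = 1/2, M_2 = 0.

0.5000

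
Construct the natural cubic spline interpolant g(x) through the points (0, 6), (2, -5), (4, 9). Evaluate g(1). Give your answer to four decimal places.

-1.8438

Put m_i = g'' at the i-th knot. Here h = (2, 2) and Δ = (-11/2, 7), so the interior equations h_(i-1)·m_(i-1) + 2(h_(i-1)+h_i)·m_i + h_i·m_(i+1) = 6(Δ_i − Δ_(i-1)) read
  2·m_0 + 8·m_1 + 2·m_2 = 6(Δ_1 - Δ_0) = 75
Natural end conditions: m_0 = m_2 = 0.
Hence m_0 = 0, m_1 = 75/8, m_2 = 0.
On [0, 2], g(x) = 6 - 69/8·x + 0·x² + 25/32·x³.
With x = 1: g(1) = -59/32.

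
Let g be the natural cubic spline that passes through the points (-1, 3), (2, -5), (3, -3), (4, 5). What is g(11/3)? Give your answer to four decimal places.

1.9192

Write m_i for g''(x_i). With h_i = 3, 1, 1 and divided differences Δ_i = -8/3, 2, 8, the continuity of g' gives the tridiagonal system
  3·m_0 + 8·m_1 + 1·m_2 = 6(Δ_1 - Δ_0) = 28
  1·m_1 + 4·m_2 + 1·m_3 = 6(Δ_2 - Δ_1) = 36
Natural end conditions: m_0 = m_3 = 0.
Hence m_0 = 0, m_1 = 76/31, m_2 = 260/31, m_3 = 0.
On [3, 4], g(x) = -3 + 484/93·(x - 3) + 130/31·(x - 3)² - 130/93·(x - 3)³.
With (x - 3) = 2/3: g(11/3) = 4819/2511.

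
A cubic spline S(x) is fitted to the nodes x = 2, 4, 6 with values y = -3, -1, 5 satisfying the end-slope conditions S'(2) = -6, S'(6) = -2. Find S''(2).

With m_i denoting the second derivative at x_i, h_i = 2, 2, and Δ_i = (y_(i+1) − y_i)/h_i = 1, 3:
  2·m_0 + 8·m_1 + 2·m_2 = 6(Δ_1 - Δ_0) = 12
Clamped end conditions give two more equations: 2h_0·m_0 + h_0·m_1 = 6(Δ_0 - S'(2)) = 42 and h_1·m_1 + 2h_1·m_2 = 6(S'(6) - Δ_1) = -30.
Hence m_0 = 10, m_1 = 1, m_2 = -8.

10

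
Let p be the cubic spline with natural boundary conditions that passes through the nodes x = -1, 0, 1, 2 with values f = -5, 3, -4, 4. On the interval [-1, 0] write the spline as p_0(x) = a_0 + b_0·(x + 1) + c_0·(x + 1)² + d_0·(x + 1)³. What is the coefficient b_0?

Put M_i = p'' at the i-th knot. Here h = (1, 1, 1) and Δ = (8, -7, 8), so the interior equations h_(i-1)·M_(i-1) + 2(h_(i-1)+h_i)·M_i + h_i·M_(i+1) = 6(Δ_i − Δ_(i-1)) read
  1·M_0 + 4·M_1 + 1·M_2 = 6(Δ_1 - Δ_0) = -90
  1·M_1 + 4·M_2 + 1·M_3 = 6(Δ_2 - Δ_1) = 90
Natural end conditions: M_0 = M_3 = 0.
Solving: M_0 = 0, M_1 = -30, M_2 = 30, M_3 = 0.
On [-1, 0], with p_0(x) = a_0 + b_0·(x + 1) + c_0·(x + 1)² + d_0·(x + 1)³: c_0 = M_0/2 = 0, d_0 = (M_1 - M_0)/(6h_0) = -5, b_0 = Δ_0 - h_0(2M_0 + M_1)/6 = 13.

13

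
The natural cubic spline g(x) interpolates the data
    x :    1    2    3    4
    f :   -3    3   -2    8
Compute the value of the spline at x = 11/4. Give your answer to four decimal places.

-1.3813

With σ_i denoting the second derivative at x_i, h_i = 1, 1, 1, and Δ_i = (y_(i+1) − y_i)/h_i = 6, -5, 10:
  1·σ_0 + 4·σ_1 + 1·σ_2 = 6(Δ_1 - Δ_0) = -66
  1·σ_1 + 4·σ_2 + 1·σ_3 = 6(Δ_2 - Δ_1) = 90
Natural end conditions: σ_0 = σ_3 = 0.
Forward elimination and back-substitution give σ_0 = 0, σ_1 = -118/5, σ_2 = 142/5, σ_3 = 0.
On [2, 3], g(x) = 3 - 28/15·(x - 2) - 59/5·(x - 2)² + 26/3·(x - 2)³.
With (x - 2) = 3/4: g(11/4) = -221/160.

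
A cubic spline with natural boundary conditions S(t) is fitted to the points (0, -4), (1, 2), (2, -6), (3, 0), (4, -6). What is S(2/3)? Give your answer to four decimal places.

1.8386

Write σ_i for S''(x_i). With h_i = 1, 1, 1, 1 and divided differences Δ_i = 6, -8, 6, -6, the continuity of S' gives the tridiagonal system
  1·σ_0 + 4·σ_1 + 1·σ_2 = 6(Δ_1 - Δ_0) = -84
  1·σ_1 + 4·σ_2 + 1·σ_3 = 6(Δ_2 - Δ_1) = 84
  1·σ_2 + 4·σ_3 + 1·σ_4 = 6(Δ_3 - Δ_2) = -72
Natural end conditions: σ_0 = σ_4 = 0.
Solving the tridiagonal system: σ_0 = 0, σ_1 = -417/14, σ_2 = 246/7, σ_3 = -375/14, σ_4 = 0.
On [0, 1], S(t) = -4 + 307/28·t + 0·t² - 139/28·t³.
With t = 2/3: S(2/3) = 695/378.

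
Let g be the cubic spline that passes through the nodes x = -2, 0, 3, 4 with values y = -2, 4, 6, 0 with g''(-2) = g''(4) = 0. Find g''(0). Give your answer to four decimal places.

Write σ_i for g''(x_i). With h_i = 2, 3, 1 and divided differences Δ_i = 3, 2/3, -6, the continuity of g' gives the tridiagonal system
  2·σ_0 + 10·σ_1 + 3·σ_2 = 6(Δ_1 - Δ_0) = -14
  3·σ_1 + 8·σ_2 + 1·σ_3 = 6(Δ_2 - Δ_1) = -40
Natural end conditions: σ_0 = σ_3 = 0.
Solving: σ_0 = 0, σ_1 = 8/71, σ_2 = -358/71, σ_3 = 0.

0.1127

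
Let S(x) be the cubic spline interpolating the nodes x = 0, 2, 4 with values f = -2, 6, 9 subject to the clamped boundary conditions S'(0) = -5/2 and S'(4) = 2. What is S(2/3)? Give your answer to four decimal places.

With M_i denoting the second derivative at x_i, h_i = 2, 2, and Δ_i = (y_(i+1) − y_i)/h_i = 4, 3/2:
  2·M_0 + 8·M_1 + 2·M_2 = 6(Δ_1 - Δ_0) = -15
Clamped end conditions give two more equations: 2h_0·M_0 + h_0·M_1 = 6(Δ_0 - S'(0)) = 39 and h_1·M_1 + 2h_1·M_2 = 6(S'(4) - Δ_1) = 3.
Hence M_0 = 51/4, M_1 = -6, M_2 = 15/4.
On [0, 2], S(x) = -2 - 5/2·x + 51/8·x² - 25/16·x³.
With x = 2/3: S(2/3) = -35/27.

-1.2963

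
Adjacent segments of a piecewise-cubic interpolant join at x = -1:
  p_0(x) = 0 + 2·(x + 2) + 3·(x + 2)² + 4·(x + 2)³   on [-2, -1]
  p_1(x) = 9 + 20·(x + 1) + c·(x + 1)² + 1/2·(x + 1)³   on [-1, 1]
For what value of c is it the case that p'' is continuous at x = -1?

15

p_0''(x) = 6 + 24·(x + 2), so p_0''(-1) = 30. On the right, p_1''(-1) = 2c, so c = 15.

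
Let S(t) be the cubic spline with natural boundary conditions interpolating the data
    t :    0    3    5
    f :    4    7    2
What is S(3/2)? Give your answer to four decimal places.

With m_i denoting the second derivative at x_i, h_i = 3, 2, and Δ_i = (y_(i+1) − y_i)/h_i = 1, -5/2:
  3·m_0 + 10·m_1 + 2·m_2 = 6(Δ_1 - Δ_0) = -21
Natural end conditions: m_0 = m_2 = 0.
Solving: m_0 = 0, m_1 = -21/10, m_2 = 0.
On [0, 3], S(t) = 4 + 41/20·t + 0·t² - 7/60·t³.
With t = 3/2: S(3/2) = 1069/160.

6.6813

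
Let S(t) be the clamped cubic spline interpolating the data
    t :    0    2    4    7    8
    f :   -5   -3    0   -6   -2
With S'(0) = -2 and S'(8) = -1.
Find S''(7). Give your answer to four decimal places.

Let σ_i = S''(x_i). Step sizes h_i = 2, 2, 3, 1; slopes of the chords Δ_i = (y_(i+1) - y_i)/h_i = 1, 3/2, -2, 4.
  2·σ_0 + 8·σ_1 + 2·σ_2 = 6(Δ_1 - Δ_0) = 3
  2·σ_1 + 10·σ_2 + 3·σ_3 = 6(Δ_2 - Δ_1) = -21
  3·σ_2 + 8·σ_3 + 1·σ_4 = 6(Δ_3 - Δ_2) = 36
Clamped end conditions give two more equations: 2h_0·σ_0 + h_0·σ_1 = 6(Δ_0 - S'(0)) = 18 and h_3·σ_3 + 2h_3·σ_4 = 6(S'(8) - Δ_3) = -30.
Solving the tridiagonal system: σ_0 = 407/96, σ_1 = 25/48, σ_2 = -463/96, σ_3 = 419/48, σ_4 = -1859/96.

8.7292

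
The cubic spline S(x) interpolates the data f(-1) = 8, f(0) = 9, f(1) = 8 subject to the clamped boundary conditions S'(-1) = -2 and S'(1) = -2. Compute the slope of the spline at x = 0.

1

Write m_i for S''(x_i). With h_i = 1, 1 and divided differences Δ_i = 1, -1, the continuity of S' gives the tridiagonal system
  1·m_0 + 4·m_1 + 1·m_2 = 6(Δ_1 - Δ_0) = -12
Clamped end conditions give two more equations: 2h_0·m_0 + h_0·m_1 = 6(Δ_0 - S'(-1)) = 18 and h_1·m_1 + 2h_1·m_2 = 6(S'(1) - Δ_1) = -6.
Solving: m_0 = 12, m_1 = -6, m_2 = 0.
On [0, 1], S'(x) = b_1 + 2c_1·x + 3d_1·x² with b_1 = Δ_1 - h_1(2m_1 + m_2)/6 = 1, c_1 = m_1/2 = -3, d_1 = (m_2 - m_1)/(6h_1) = 1. So S'(0) = 1.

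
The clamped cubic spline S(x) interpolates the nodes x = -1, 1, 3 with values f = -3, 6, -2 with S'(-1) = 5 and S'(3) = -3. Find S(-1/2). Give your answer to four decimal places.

-0.1758

Let M_i = S''(x_i). Step sizes h_i = 2, 2; slopes of the chords Δ_i = (y_(i+1) - y_i)/h_i = 9/2, -4.
  2·M_0 + 8·M_1 + 2·M_2 = 6(Δ_1 - Δ_0) = -51
Clamped end conditions give two more equations: 2h_0·M_0 + h_0·M_1 = 6(Δ_0 - S'(-1)) = -3 and h_1·M_1 + 2h_1·M_2 = 6(S'(3) - Δ_1) = 6.
Solving the tridiagonal system: M_0 = 29/8, M_1 = -35/4, M_2 = 47/8.
On [-1, 1], S(x) = -3 + 5·(x + 1) + 29/16·(x + 1)² - 33/32·(x + 1)³.
With (x + 1) = 1/2: S(-1/2) = -45/256.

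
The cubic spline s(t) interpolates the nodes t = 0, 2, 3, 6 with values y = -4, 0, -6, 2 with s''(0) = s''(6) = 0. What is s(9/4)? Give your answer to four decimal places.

-1.2919

Write σ_i for s''(x_i). With h_i = 2, 1, 3 and divided differences Δ_i = 2, -6, 8/3, the continuity of s' gives the tridiagonal system
  2·σ_0 + 6·σ_1 + 1·σ_2 = 6(Δ_1 - Δ_0) = -48
  1·σ_1 + 8·σ_2 + 3·σ_3 = 6(Δ_2 - Δ_1) = 52
Natural end conditions: σ_0 = σ_3 = 0.
Hence σ_0 = 0, σ_1 = -436/47, σ_2 = 360/47, σ_3 = 0.
On [2, 3], s(t) = 0 - 590/141·(t - 2) - 218/47·(t - 2)² + 398/141·(t - 2)³.
With (t - 2) = 1/4: s(9/4) = -1943/1504.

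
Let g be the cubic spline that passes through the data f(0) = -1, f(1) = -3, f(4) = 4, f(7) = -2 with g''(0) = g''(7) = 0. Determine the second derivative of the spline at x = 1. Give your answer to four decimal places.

Put M_i = g'' at the i-th knot. Here h = (1, 3, 3) and Δ = (-2, 7/3, -2), so the interior equations h_(i-1)·M_(i-1) + 2(h_(i-1)+h_i)·M_i + h_i·M_(i+1) = 6(Δ_i − Δ_(i-1)) read
  1·M_0 + 8·M_1 + 3·M_2 = 6(Δ_1 - Δ_0) = 26
  3·M_1 + 12·M_2 + 3·M_3 = 6(Δ_2 - Δ_1) = -26
Natural end conditions: M_0 = M_3 = 0.
Hence M_0 = 0, M_1 = 130/29, M_2 = -286/87, M_3 = 0.

4.4828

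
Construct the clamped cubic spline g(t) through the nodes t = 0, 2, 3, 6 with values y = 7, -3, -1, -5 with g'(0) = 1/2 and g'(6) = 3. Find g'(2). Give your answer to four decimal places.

-1.1905

Write M_i for g''(x_i). With h_i = 2, 1, 3 and divided differences Δ_i = -5, 2, -4/3, the continuity of g' gives the tridiagonal system
  2·M_0 + 6·M_1 + 1·M_2 = 6(Δ_1 - Δ_0) = 42
  1·M_1 + 8·M_2 + 3·M_3 = 6(Δ_2 - Δ_1) = -20
Clamped end conditions give two more equations: 2h_0·M_0 + h_0·M_1 = 6(Δ_0 - g'(0)) = -33 and h_2·M_2 + 2h_2·M_3 = 6(g'(6) - Δ_2) = 26.
Solving: M_0 = -311/21, M_1 = 551/42, M_2 = -149/21, M_3 = 331/42.
On [2, 3], g'(t) = b_1 + 2c_1·(t - 2) + 3d_1·(t - 2)² with b_1 = Δ_1 - h_1(2M_1 + M_2)/6 = -25/21, c_1 = M_1/2 = 551/84, d_1 = (M_2 - M_1)/(6h_1) = -283/84. So g'(2) = -25/21.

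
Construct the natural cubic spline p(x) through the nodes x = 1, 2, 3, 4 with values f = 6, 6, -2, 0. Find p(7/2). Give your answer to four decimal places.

-2.2000

Put M_i = p'' at the i-th knot. Here h = (1, 1, 1) and Δ = (0, -8, 2), so the interior equations h_(i-1)·M_(i-1) + 2(h_(i-1)+h_i)·M_i + h_i·M_(i+1) = 6(Δ_i − Δ_(i-1)) read
  1·M_0 + 4·M_1 + 1·M_2 = 6(Δ_1 - Δ_0) = -48
  1·M_1 + 4·M_2 + 1·M_3 = 6(Δ_2 - Δ_1) = 60
Natural end conditions: M_0 = M_3 = 0.
Solving the tridiagonal system: M_0 = 0, M_1 = -84/5, M_2 = 96/5, M_3 = 0.
On [3, 4], p(x) = -2 - 22/5·(x - 3) + 48/5·(x - 3)² - 16/5·(x - 3)³.
With (x - 3) = 1/2: p(7/2) = -11/5.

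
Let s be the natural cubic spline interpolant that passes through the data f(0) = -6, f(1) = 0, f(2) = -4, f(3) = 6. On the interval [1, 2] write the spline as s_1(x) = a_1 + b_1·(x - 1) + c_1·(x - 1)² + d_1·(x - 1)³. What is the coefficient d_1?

8

Let m_i = s''(x_i). Step sizes h_i = 1, 1, 1; slopes of the chords Δ_i = (y_(i+1) - y_i)/h_i = 6, -4, 10.
  1·m_0 + 4·m_1 + 1·m_2 = 6(Δ_1 - Δ_0) = -60
  1·m_1 + 4·m_2 + 1·m_3 = 6(Δ_2 - Δ_1) = 84
Natural end conditions: m_0 = m_3 = 0.
Solving: m_0 = 0, m_1 = -108/5, m_2 = 132/5, m_3 = 0.
On [1, 2], with s_1(x) = a_1 + b_1·(x - 1) + c_1·(x - 1)² + d_1·(x - 1)³: c_1 = m_1/2 = -54/5, d_1 = (m_2 - m_1)/(6h_1) = 8, b_1 = Δ_1 - h_1(2m_1 + m_2)/6 = -6/5.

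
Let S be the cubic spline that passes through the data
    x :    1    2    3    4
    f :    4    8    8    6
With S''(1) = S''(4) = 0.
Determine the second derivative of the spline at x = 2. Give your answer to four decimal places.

With M_i denoting the second derivative at x_i, h_i = 1, 1, 1, and Δ_i = (y_(i+1) − y_i)/h_i = 4, 0, -2:
  1·M_0 + 4·M_1 + 1·M_2 = 6(Δ_1 - Δ_0) = -24
  1·M_1 + 4·M_2 + 1·M_3 = 6(Δ_2 - Δ_1) = -12
Natural end conditions: M_0 = M_3 = 0.
Solving the tridiagonal system: M_0 = 0, M_1 = -28/5, M_2 = -8/5, M_3 = 0.

-5.6000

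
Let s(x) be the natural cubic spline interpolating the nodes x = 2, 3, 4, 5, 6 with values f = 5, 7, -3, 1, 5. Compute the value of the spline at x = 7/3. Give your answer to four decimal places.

6.9153

Write σ_i for s''(x_i). With h_i = 1, 1, 1, 1 and divided differences Δ_i = 2, -10, 4, 4, the continuity of s' gives the tridiagonal system
  1·σ_0 + 4·σ_1 + 1·σ_2 = 6(Δ_1 - Δ_0) = -72
  1·σ_1 + 4·σ_2 + 1·σ_3 = 6(Δ_2 - Δ_1) = 84
  1·σ_2 + 4·σ_3 + 1·σ_4 = 6(Δ_3 - Δ_2) = 0
Natural end conditions: σ_0 = σ_4 = 0.
Solving the tridiagonal system: σ_0 = 0, σ_1 = -177/7, σ_2 = 204/7, σ_3 = -51/7, σ_4 = 0.
On [2, 3], s(x) = 5 + 87/14·(x - 2) + 0·(x - 2)² - 59/14·(x - 2)³.
With (x - 2) = 1/3: s(7/3) = 1307/189.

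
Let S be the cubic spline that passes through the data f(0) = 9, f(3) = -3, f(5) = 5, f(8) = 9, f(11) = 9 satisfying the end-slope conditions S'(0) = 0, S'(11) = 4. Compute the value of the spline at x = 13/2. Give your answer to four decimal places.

9.2020

Write M_i for S''(x_i). With h_i = 3, 2, 3, 3 and divided differences Δ_i = -4, 4, 4/3, 0, the continuity of S' gives the tridiagonal system
  3·M_0 + 10·M_1 + 2·M_2 = 6(Δ_1 - Δ_0) = 48
  2·M_1 + 10·M_2 + 3·M_3 = 6(Δ_2 - Δ_1) = -16
  3·M_2 + 12·M_3 + 3·M_4 = 6(Δ_3 - Δ_2) = -8
Clamped end conditions give two more equations: 2h_0·M_0 + h_0·M_1 = 6(Δ_0 - S'(0)) = -24 and h_3·M_3 + 2h_3·M_4 = 6(S'(11) - Δ_3) = 24.
Forward elimination and back-substitution give M_0 = -338/43, M_1 = 332/43, M_2 = -121/43, M_3 = -142/129, M_4 = 587/129.
On [5, 8], S(x) = 5 + 202/43·(x - 5) - 121/86·(x - 5)² + 221/2322·(x - 5)³.
With (x - 5) = 3/2: S(13/2) = 6331/688.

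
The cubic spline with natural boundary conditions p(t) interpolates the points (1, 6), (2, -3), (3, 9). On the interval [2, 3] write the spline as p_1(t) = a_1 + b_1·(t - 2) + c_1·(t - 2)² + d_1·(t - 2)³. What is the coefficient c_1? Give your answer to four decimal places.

15.7500

Write M_i for p''(x_i). With h_i = 1, 1 and divided differences Δ_i = -9, 12, the continuity of p' gives the tridiagonal system
  1·M_0 + 4·M_1 + 1·M_2 = 6(Δ_1 - Δ_0) = 126
Natural end conditions: M_0 = M_2 = 0.
Hence M_0 = 0, M_1 = 63/2, M_2 = 0.
On [2, 3], with p_1(t) = a_1 + b_1·(t - 2) + c_1·(t - 2)² + d_1·(t - 2)³: c_1 = M_1/2 = 63/4, d_1 = (M_2 - M_1)/(6h_1) = -21/4, b_1 = Δ_1 - h_1(2M_1 + M_2)/6 = 3/2.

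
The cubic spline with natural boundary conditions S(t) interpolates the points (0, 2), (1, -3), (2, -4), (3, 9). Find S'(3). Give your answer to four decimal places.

16.4667

Write σ_i for S''(x_i). With h_i = 1, 1, 1 and divided differences Δ_i = -5, -1, 13, the continuity of S' gives the tridiagonal system
  1·σ_0 + 4·σ_1 + 1·σ_2 = 6(Δ_1 - Δ_0) = 24
  1·σ_1 + 4·σ_2 + 1·σ_3 = 6(Δ_2 - Δ_1) = 84
Natural end conditions: σ_0 = σ_3 = 0.
Solving the tridiagonal system: σ_0 = 0, σ_1 = 4/5, σ_2 = 104/5, σ_3 = 0.
On [2, 3], S'(t) = b_2 + 2c_2·(t - 2) + 3d_2·(t - 2)² with b_2 = Δ_2 - h_2(2σ_2 + σ_3)/6 = 91/15, c_2 = σ_2/2 = 52/5, d_2 = (σ_3 - σ_2)/(6h_2) = -52/15. So S'(3) = 247/15.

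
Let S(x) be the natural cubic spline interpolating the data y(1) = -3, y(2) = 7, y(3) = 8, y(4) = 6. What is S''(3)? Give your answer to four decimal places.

Write σ_i for S''(x_i). With h_i = 1, 1, 1 and divided differences Δ_i = 10, 1, -2, the continuity of S' gives the tridiagonal system
  1·σ_0 + 4·σ_1 + 1·σ_2 = 6(Δ_1 - Δ_0) = -54
  1·σ_1 + 4·σ_2 + 1·σ_3 = 6(Δ_2 - Δ_1) = -18
Natural end conditions: σ_0 = σ_3 = 0.
Solving: σ_0 = 0, σ_1 = -66/5, σ_2 = -6/5, σ_3 = 0.

-1.2000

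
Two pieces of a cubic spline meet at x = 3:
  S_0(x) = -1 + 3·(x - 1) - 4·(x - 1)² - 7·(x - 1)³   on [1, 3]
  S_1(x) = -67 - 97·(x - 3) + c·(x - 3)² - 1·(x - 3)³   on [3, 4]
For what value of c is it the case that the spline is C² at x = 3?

-46

S_0''(x) = -8 - 42·(x - 1), so S_0''(3) = -92. On the right, S_1''(3) = 2c, so c = -46.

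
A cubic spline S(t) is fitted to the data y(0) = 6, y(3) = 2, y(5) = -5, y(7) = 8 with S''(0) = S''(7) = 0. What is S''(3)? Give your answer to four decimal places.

-2.9474

With m_i denoting the second derivative at x_i, h_i = 3, 2, 2, and Δ_i = (y_(i+1) − y_i)/h_i = -4/3, -7/2, 13/2:
  3·m_0 + 10·m_1 + 2·m_2 = 6(Δ_1 - Δ_0) = -13
  2·m_1 + 8·m_2 + 2·m_3 = 6(Δ_2 - Δ_1) = 60
Natural end conditions: m_0 = m_3 = 0.
Solving: m_0 = 0, m_1 = -56/19, m_2 = 313/38, m_3 = 0.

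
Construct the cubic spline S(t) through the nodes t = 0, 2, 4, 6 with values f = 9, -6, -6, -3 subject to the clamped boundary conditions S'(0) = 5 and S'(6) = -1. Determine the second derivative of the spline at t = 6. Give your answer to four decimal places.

Write M_i for S''(x_i). With h_i = 2, 2, 2 and divided differences Δ_i = -15/2, 0, 3/2, the continuity of S' gives the tridiagonal system
  2·M_0 + 8·M_1 + 2·M_2 = 6(Δ_1 - Δ_0) = 45
  2·M_1 + 8·M_2 + 2·M_3 = 6(Δ_2 - Δ_1) = 9
Clamped end conditions give two more equations: 2h_0·M_0 + h_0·M_1 = 6(Δ_0 - S'(0)) = -75 and h_2·M_2 + 2h_2·M_3 = 6(S'(6) - Δ_2) = -15.
Hence M_0 = -124/5, M_1 = 121/10, M_2 = -11/10, M_3 = -16/5.

-3.2000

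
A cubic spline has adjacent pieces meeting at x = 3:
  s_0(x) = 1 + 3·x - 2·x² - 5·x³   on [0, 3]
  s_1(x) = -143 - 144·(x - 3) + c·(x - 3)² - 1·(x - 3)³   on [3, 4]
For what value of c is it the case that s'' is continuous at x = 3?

s_0''(x) = -4 - 30·x, so s_0''(3) = -94. On the right, s_1''(3) = 2c, so c = -47.

-47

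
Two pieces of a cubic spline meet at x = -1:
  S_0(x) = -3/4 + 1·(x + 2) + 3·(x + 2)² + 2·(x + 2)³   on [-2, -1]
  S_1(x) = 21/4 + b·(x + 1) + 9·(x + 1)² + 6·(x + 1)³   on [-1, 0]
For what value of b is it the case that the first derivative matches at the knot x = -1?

S_0'(x) = 1 + 6·(x + 2) + 6·(x + 2)², so S_0'(-1) = 13. On the right, S_1'(-1) = b, so b = 13.

13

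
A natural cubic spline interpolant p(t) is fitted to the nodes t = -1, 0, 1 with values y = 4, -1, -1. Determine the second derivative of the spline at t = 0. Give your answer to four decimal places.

Write M_i for p''(x_i). With h_i = 1, 1 and divided differences Δ_i = -5, 0, the continuity of p' gives the tridiagonal system
  1·M_0 + 4·M_1 + 1·M_2 = 6(Δ_1 - Δ_0) = 30
Natural end conditions: M_0 = M_2 = 0.
Hence M_0 = 0, M_1 = 15/2, M_2 = 0.

7.5000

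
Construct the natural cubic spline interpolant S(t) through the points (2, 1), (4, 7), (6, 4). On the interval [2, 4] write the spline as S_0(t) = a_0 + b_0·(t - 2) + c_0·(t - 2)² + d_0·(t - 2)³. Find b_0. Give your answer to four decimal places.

4.1250

With σ_i denoting the second derivative at x_i, h_i = 2, 2, and Δ_i = (y_(i+1) − y_i)/h_i = 3, -3/2:
  2·σ_0 + 8·σ_1 + 2·σ_2 = 6(Δ_1 - Δ_0) = -27
Natural end conditions: σ_0 = σ_2 = 0.
Solving: σ_0 = 0, σ_1 = -27/8, σ_2 = 0.
On [2, 4], with S_0(t) = a_0 + b_0·(t - 2) + c_0·(t - 2)² + d_0·(t - 2)³: c_0 = σ_0/2 = 0, d_0 = (σ_1 - σ_0)/(6h_0) = -9/32, b_0 = Δ_0 - h_0(2σ_0 + σ_1)/6 = 33/8.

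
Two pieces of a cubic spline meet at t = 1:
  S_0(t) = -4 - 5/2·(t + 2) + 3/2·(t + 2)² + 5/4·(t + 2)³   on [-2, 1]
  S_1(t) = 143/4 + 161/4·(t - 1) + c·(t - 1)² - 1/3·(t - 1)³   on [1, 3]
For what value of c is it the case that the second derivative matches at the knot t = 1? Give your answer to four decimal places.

S_0''(t) = 3 + 15/2·(t + 2), so S_0''(1) = 51/2. On the right, S_1''(1) = 2c, so c = 51/4.

12.7500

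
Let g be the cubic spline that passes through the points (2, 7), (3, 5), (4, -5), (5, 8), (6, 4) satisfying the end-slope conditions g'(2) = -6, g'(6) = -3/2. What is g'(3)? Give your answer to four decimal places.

-8.1696

Put M_i = g'' at the i-th knot. Here h = (1, 1, 1, 1) and Δ = (-2, -10, 13, -4), so the interior equations h_(i-1)·M_(i-1) + 2(h_(i-1)+h_i)·M_i + h_i·M_(i+1) = 6(Δ_i − Δ_(i-1)) read
  1·M_0 + 4·M_1 + 1·M_2 = 6(Δ_1 - Δ_0) = -48
  1·M_1 + 4·M_2 + 1·M_3 = 6(Δ_2 - Δ_1) = 138
  1·M_2 + 4·M_3 + 1·M_4 = 6(Δ_3 - Δ_2) = -102
Clamped end conditions give two more equations: 2h_0·M_0 + h_0·M_1 = 6(Δ_0 - g'(2)) = 24 and h_3·M_3 + 2h_3·M_4 = 6(g'(6) - Δ_3) = 15.
Solving the tridiagonal system: M_0 = 1587/56, M_1 = -915/28, M_2 = 435/8, M_3 = -1311/28, M_4 = 1731/56.
On [3, 4], g'(t) = b_1 + 2c_1·(t - 3) + 3d_1·(t - 3)² with b_1 = Δ_1 - h_1(2M_1 + M_2)/6 = -915/112, c_1 = M_1/2 = -915/56, d_1 = (M_2 - M_1)/(6h_1) = 1625/112. So g'(3) = -915/112.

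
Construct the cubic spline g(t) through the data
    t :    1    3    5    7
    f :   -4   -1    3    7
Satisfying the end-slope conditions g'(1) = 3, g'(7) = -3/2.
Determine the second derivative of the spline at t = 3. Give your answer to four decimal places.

0.7000

Put m_i = g'' at the i-th knot. Here h = (2, 2, 2) and Δ = (3/2, 2, 2), so the interior equations h_(i-1)·m_(i-1) + 2(h_(i-1)+h_i)·m_i + h_i·m_(i+1) = 6(Δ_i − Δ_(i-1)) read
  2·m_0 + 8·m_1 + 2·m_2 = 6(Δ_1 - Δ_0) = 3
  2·m_1 + 8·m_2 + 2·m_3 = 6(Δ_2 - Δ_1) = 0
Clamped end conditions give two more equations: 2h_0·m_0 + h_0·m_1 = 6(Δ_0 - g'(1)) = -9 and h_2·m_2 + 2h_2·m_3 = 6(g'(7) - Δ_2) = -21.
Hence m_0 = -13/5, m_1 = 7/10, m_2 = 13/10, m_3 = -59/10.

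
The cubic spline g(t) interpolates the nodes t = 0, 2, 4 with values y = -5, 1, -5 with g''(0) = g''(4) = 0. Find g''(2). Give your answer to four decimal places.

-4.5000

Write M_i for g''(x_i). With h_i = 2, 2 and divided differences Δ_i = 3, -3, the continuity of g' gives the tridiagonal system
  2·M_0 + 8·M_1 + 2·M_2 = 6(Δ_1 - Δ_0) = -36
Natural end conditions: M_0 = M_2 = 0.
Hence M_0 = 0, M_1 = -9/2, M_2 = 0.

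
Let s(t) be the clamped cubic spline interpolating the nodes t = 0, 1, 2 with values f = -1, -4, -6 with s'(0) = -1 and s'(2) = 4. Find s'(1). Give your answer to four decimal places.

Put M_i = s'' at the i-th knot. Here h = (1, 1) and Δ = (-3, -2), so the interior equations h_(i-1)·M_(i-1) + 2(h_(i-1)+h_i)·M_i + h_i·M_(i+1) = 6(Δ_i − Δ_(i-1)) read
  1·M_0 + 4·M_1 + 1·M_2 = 6(Δ_1 - Δ_0) = 6
Clamped end conditions give two more equations: 2h_0·M_0 + h_0·M_1 = 6(Δ_0 - s'(0)) = -12 and h_1·M_1 + 2h_1·M_2 = 6(s'(2) - Δ_1) = 36.
Forward elimination and back-substitution give M_0 = -5, M_1 = -2, M_2 = 19.
On [1, 2], s'(t) = b_1 + 2c_1·(t - 1) + 3d_1·(t - 1)² with b_1 = Δ_1 - h_1(2M_1 + M_2)/6 = -9/2, c_1 = M_1/2 = -1, d_1 = (M_2 - M_1)/(6h_1) = 7/2. So s'(1) = -9/2.

-4.5000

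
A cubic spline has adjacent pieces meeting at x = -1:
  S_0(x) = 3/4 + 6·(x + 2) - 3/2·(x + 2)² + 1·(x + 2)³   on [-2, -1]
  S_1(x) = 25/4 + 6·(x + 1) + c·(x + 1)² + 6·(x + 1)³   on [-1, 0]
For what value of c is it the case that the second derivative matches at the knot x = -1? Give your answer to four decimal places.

1.5000

S_0''(x) = -3 + 6·(x + 2), so S_0''(-1) = 3. On the right, S_1''(-1) = 2c, so c = 3/2.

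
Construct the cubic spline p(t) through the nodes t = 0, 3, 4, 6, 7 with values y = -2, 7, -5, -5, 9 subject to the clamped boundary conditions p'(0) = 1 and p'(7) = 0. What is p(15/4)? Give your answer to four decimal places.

Write M_i for p''(x_i). With h_i = 3, 1, 2, 1 and divided differences Δ_i = 3, -12, 0, 14, the continuity of p' gives the tridiagonal system
  3·M_0 + 8·M_1 + 1·M_2 = 6(Δ_1 - Δ_0) = -90
  1·M_1 + 6·M_2 + 2·M_3 = 6(Δ_2 - Δ_1) = 72
  2·M_2 + 6·M_3 + 1·M_4 = 6(Δ_3 - Δ_2) = 84
Clamped end conditions give two more equations: 2h_0·M_0 + h_0·M_1 = 6(Δ_0 - p'(0)) = 12 and h_3·M_3 + 2h_3·M_4 = 6(p'(7) - Δ_3) = -84.
Solving the tridiagonal system: M_0 = 10, M_1 = -16, M_2 = 8, M_3 = 20, M_4 = -52.
On [3, 4], p(t) = 7 - 8·(t - 3) - 8·(t - 3)² + 4·(t - 3)³.
With (t - 3) = 3/4: p(15/4) = -29/16.

-1.8125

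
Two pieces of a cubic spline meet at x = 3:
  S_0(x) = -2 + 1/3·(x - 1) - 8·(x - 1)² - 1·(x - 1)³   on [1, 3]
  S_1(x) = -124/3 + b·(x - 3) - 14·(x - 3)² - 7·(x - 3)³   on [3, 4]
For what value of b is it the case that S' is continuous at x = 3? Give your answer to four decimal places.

-43.6667

S_0'(x) = 1/3 - 16·(x - 1) - 3·(x - 1)², so S_0'(3) = -131/3. On the right, S_1'(3) = b, so b = -131/3.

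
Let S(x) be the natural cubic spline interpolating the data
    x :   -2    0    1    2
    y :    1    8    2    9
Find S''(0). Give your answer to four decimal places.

-13.3043

With m_i denoting the second derivative at x_i, h_i = 2, 1, 1, and Δ_i = (y_(i+1) − y_i)/h_i = 7/2, -6, 7:
  2·m_0 + 6·m_1 + 1·m_2 = 6(Δ_1 - Δ_0) = -57
  1·m_1 + 4·m_2 + 1·m_3 = 6(Δ_2 - Δ_1) = 78
Natural end conditions: m_0 = m_3 = 0.
Hence m_0 = 0, m_1 = -306/23, m_2 = 525/23, m_3 = 0.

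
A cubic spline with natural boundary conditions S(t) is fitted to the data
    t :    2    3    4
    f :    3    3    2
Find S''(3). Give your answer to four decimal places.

-1.5000

Write m_i for S''(x_i). With h_i = 1, 1 and divided differences Δ_i = 0, -1, the continuity of S' gives the tridiagonal system
  1·m_0 + 4·m_1 + 1·m_2 = 6(Δ_1 - Δ_0) = -6
Natural end conditions: m_0 = m_2 = 0.
Forward elimination and back-substitution give m_0 = 0, m_1 = -3/2, m_2 = 0.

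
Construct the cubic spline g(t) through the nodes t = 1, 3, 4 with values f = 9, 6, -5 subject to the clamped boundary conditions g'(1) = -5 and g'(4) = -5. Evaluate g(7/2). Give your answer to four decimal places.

-0.0313

With σ_i denoting the second derivative at x_i, h_i = 2, 1, and Δ_i = (y_(i+1) − y_i)/h_i = -3/2, -11:
  2·σ_0 + 6·σ_1 + 1·σ_2 = 6(Δ_1 - Δ_0) = -57
Clamped end conditions give two more equations: 2h_0·σ_0 + h_0·σ_1 = 6(Δ_0 - g'(1)) = 21 and h_1·σ_1 + 2h_1·σ_2 = 6(g'(4) - Δ_1) = 36.
Solving the tridiagonal system: σ_0 = 59/4, σ_1 = -19, σ_2 = 55/2.
On [3, 4], g(t) = 6 - 37/4·(t - 3) - 19/2·(t - 3)² + 31/4·(t - 3)³.
With (t - 3) = 1/2: g(7/2) = -1/32.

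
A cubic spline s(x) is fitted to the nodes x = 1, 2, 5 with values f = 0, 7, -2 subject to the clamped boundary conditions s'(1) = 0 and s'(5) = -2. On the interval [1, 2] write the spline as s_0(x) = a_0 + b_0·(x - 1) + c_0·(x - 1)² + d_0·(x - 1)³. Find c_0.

14

Put σ_i = s'' at the i-th knot. Here h = (1, 3) and Δ = (7, -3), so the interior equations h_(i-1)·σ_(i-1) + 2(h_(i-1)+h_i)·σ_i + h_i·σ_(i+1) = 6(Δ_i − Δ_(i-1)) read
  1·σ_0 + 8·σ_1 + 3·σ_2 = 6(Δ_1 - Δ_0) = -60
Clamped end conditions give two more equations: 2h_0·σ_0 + h_0·σ_1 = 6(Δ_0 - s'(1)) = 42 and h_1·σ_1 + 2h_1·σ_2 = 6(s'(5) - Δ_1) = 6.
Forward elimination and back-substitution give σ_0 = 28, σ_1 = -14, σ_2 = 8.
On [1, 2], with s_0(x) = a_0 + b_0·(x - 1) + c_0·(x - 1)² + d_0·(x - 1)³: c_0 = σ_0/2 = 14, d_0 = (σ_1 - σ_0)/(6h_0) = -7, b_0 = Δ_0 - h_0(2σ_0 + σ_1)/6 = 0.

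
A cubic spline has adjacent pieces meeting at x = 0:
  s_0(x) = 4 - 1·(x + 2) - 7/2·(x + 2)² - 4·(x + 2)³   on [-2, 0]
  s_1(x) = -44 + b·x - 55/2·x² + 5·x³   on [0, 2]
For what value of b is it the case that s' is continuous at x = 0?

s_0'(x) = -1 - 7·(x + 2) - 12·(x + 2)², so s_0'(0) = -63. On the right, s_1'(0) = b, so b = -63.

-63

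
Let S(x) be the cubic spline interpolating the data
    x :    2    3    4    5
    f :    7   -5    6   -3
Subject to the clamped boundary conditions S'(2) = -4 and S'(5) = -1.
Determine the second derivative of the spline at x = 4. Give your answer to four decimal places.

-59.2000

With M_i denoting the second derivative at x_i, h_i = 1, 1, 1, and Δ_i = (y_(i+1) − y_i)/h_i = -12, 11, -9:
  1·M_0 + 4·M_1 + 1·M_2 = 6(Δ_1 - Δ_0) = 138
  1·M_1 + 4·M_2 + 1·M_3 = 6(Δ_2 - Δ_1) = -120
Clamped end conditions give two more equations: 2h_0·M_0 + h_0·M_1 = 6(Δ_0 - S'(2)) = -48 and h_2·M_2 + 2h_2·M_3 = 6(S'(5) - Δ_2) = 48.
Solving the tridiagonal system: M_0 = -278/5, M_1 = 316/5, M_2 = -296/5, M_3 = 268/5.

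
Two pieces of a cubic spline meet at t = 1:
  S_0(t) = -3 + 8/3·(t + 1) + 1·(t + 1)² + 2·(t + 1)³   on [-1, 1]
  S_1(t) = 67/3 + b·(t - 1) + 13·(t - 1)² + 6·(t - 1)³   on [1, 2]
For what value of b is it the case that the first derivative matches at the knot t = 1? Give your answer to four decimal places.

S_0'(t) = 8/3 + 2·(t + 1) + 6·(t + 1)², so S_0'(1) = 92/3. On the right, S_1'(1) = b, so b = 92/3.

30.6667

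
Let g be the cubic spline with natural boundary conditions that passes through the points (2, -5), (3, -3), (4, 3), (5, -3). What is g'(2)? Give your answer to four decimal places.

0.1333

With σ_i denoting the second derivative at x_i, h_i = 1, 1, 1, and Δ_i = (y_(i+1) − y_i)/h_i = 2, 6, -6:
  1·σ_0 + 4·σ_1 + 1·σ_2 = 6(Δ_1 - Δ_0) = 24
  1·σ_1 + 4·σ_2 + 1·σ_3 = 6(Δ_2 - Δ_1) = -72
Natural end conditions: σ_0 = σ_3 = 0.
Solving the tridiagonal system: σ_0 = 0, σ_1 = 56/5, σ_2 = -104/5, σ_3 = 0.
On [2, 3], g'(x) = b_0 + 2c_0·(x - 2) + 3d_0·(x - 2)² with b_0 = Δ_0 - h_0(2σ_0 + σ_1)/6 = 2/15, c_0 = σ_0/2 = 0, d_0 = (σ_1 - σ_0)/(6h_0) = 28/15. So g'(2) = 2/15.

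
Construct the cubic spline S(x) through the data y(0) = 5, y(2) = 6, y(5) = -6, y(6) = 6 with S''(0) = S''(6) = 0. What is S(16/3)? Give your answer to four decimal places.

With m_i denoting the second derivative at x_i, h_i = 2, 3, 1, and Δ_i = (y_(i+1) − y_i)/h_i = 1/2, -4, 12:
  2·m_0 + 10·m_1 + 3·m_2 = 6(Δ_1 - Δ_0) = -27
  3·m_1 + 8·m_2 + 1·m_3 = 6(Δ_2 - Δ_1) = 96
Natural end conditions: m_0 = m_3 = 0.
Forward elimination and back-substitution give m_0 = 0, m_1 = -504/71, m_2 = 1041/71, m_3 = 0.
On [5, 6], S(x) = -6 + 505/71·(x - 5) + 1041/142·(x - 5)² - 347/142·(x - 5)³.
With (x - 5) = 1/3: S(16/3) = -5569/1917.

-2.9051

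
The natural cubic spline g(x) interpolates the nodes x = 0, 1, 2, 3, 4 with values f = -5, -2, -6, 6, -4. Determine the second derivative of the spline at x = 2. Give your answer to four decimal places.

39.8571

Let m_i = g''(x_i). Step sizes h_i = 1, 1, 1, 1; slopes of the chords Δ_i = (y_(i+1) - y_i)/h_i = 3, -4, 12, -10.
  1·m_0 + 4·m_1 + 1·m_2 = 6(Δ_1 - Δ_0) = -42
  1·m_1 + 4·m_2 + 1·m_3 = 6(Δ_2 - Δ_1) = 96
  1·m_2 + 4·m_3 + 1·m_4 = 6(Δ_3 - Δ_2) = -132
Natural end conditions: m_0 = m_4 = 0.
Solving the tridiagonal system: m_0 = 0, m_1 = -573/28, m_2 = 279/7, m_3 = -1203/28, m_4 = 0.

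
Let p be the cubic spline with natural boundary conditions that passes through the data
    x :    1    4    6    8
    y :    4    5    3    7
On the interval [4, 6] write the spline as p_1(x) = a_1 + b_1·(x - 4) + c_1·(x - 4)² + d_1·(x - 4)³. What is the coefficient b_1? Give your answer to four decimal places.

With σ_i denoting the second derivative at x_i, h_i = 3, 2, 2, and Δ_i = (y_(i+1) − y_i)/h_i = 1/3, -1, 2:
  3·σ_0 + 10·σ_1 + 2·σ_2 = 6(Δ_1 - Δ_0) = -8
  2·σ_1 + 8·σ_2 + 2·σ_3 = 6(Δ_2 - Δ_1) = 18
Natural end conditions: σ_0 = σ_3 = 0.
Forward elimination and back-substitution give σ_0 = 0, σ_1 = -25/19, σ_2 = 49/19, σ_3 = 0.
On [4, 6], with p_1(x) = a_1 + b_1·(x - 4) + c_1·(x - 4)² + d_1·(x - 4)³: c_1 = σ_1/2 = -25/38, d_1 = (σ_2 - σ_1)/(6h_1) = 37/114, b_1 = Δ_1 - h_1(2σ_1 + σ_2)/6 = -56/57.

-0.9825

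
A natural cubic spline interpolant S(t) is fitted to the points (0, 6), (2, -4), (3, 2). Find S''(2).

Put σ_i = S'' at the i-th knot. Here h = (2, 1) and Δ = (-5, 6), so the interior equations h_(i-1)·σ_(i-1) + 2(h_(i-1)+h_i)·σ_i + h_i·σ_(i+1) = 6(Δ_i − Δ_(i-1)) read
  2·σ_0 + 6·σ_1 + 1·σ_2 = 6(Δ_1 - Δ_0) = 66
Natural end conditions: σ_0 = σ_2 = 0.
Forward elimination and back-substitution give σ_0 = 0, σ_1 = 11, σ_2 = 0.

11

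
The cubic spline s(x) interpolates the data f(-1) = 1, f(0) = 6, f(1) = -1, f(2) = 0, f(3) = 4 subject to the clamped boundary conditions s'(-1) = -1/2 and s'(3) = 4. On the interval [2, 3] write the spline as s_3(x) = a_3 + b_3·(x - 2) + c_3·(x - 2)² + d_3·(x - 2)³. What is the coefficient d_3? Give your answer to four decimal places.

0.1339

Write σ_i for s''(x_i). With h_i = 1, 1, 1, 1 and divided differences Δ_i = 5, -7, 1, 4, the continuity of s' gives the tridiagonal system
  1·σ_0 + 4·σ_1 + 1·σ_2 = 6(Δ_1 - Δ_0) = -72
  1·σ_1 + 4·σ_2 + 1·σ_3 = 6(Δ_2 - Δ_1) = 48
  1·σ_2 + 4·σ_3 + 1·σ_4 = 6(Δ_3 - Δ_2) = 18
Clamped end conditions give two more equations: 2h_0·σ_0 + h_0·σ_1 = 6(Δ_0 - s'(-1)) = 33 and h_3·σ_3 + 2h_3·σ_4 = 6(s'(3) - Δ_3) = 0.
Solving: σ_0 = 1791/56, σ_1 = -867/28, σ_2 = 159/8, σ_3 = -15/28, σ_4 = 15/56.
On [2, 3], with s_3(x) = a_3 + b_3·(x - 2) + c_3·(x - 2)² + d_3·(x - 2)³: c_3 = σ_3/2 = -15/56, d_3 = (σ_4 - σ_3)/(6h_3) = 15/112, b_3 = Δ_3 - h_3(2σ_3 + σ_4)/6 = 463/112.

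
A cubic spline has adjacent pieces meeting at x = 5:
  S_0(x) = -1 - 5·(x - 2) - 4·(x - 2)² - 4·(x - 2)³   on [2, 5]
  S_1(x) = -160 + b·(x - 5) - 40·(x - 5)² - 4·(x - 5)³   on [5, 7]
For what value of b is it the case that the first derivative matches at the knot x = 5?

-137

S_0'(x) = -5 - 8·(x - 2) - 12·(x - 2)², so S_0'(5) = -137. On the right, S_1'(5) = b, so b = -137.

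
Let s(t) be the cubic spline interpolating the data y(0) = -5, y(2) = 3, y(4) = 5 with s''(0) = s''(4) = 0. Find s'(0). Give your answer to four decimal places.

Put M_i = s'' at the i-th knot. Here h = (2, 2) and Δ = (4, 1), so the interior equations h_(i-1)·M_(i-1) + 2(h_(i-1)+h_i)·M_i + h_i·M_(i+1) = 6(Δ_i − Δ_(i-1)) read
  2·M_0 + 8·M_1 + 2·M_2 = 6(Δ_1 - Δ_0) = -18
Natural end conditions: M_0 = M_2 = 0.
Solving: M_0 = 0, M_1 = -9/4, M_2 = 0.
On [0, 2], s'(t) = b_0 + 2c_0·t + 3d_0·t² with b_0 = Δ_0 - h_0(2M_0 + M_1)/6 = 19/4, c_0 = M_0/2 = 0, d_0 = (M_1 - M_0)/(6h_0) = -3/16. So s'(0) = 19/4.

4.7500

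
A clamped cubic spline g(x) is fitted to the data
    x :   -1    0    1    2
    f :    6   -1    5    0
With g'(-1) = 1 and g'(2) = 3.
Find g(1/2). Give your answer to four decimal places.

Put m_i = g'' at the i-th knot. Here h = (1, 1, 1) and Δ = (-7, 6, -5), so the interior equations h_(i-1)·m_(i-1) + 2(h_(i-1)+h_i)·m_i + h_i·m_(i+1) = 6(Δ_i − Δ_(i-1)) read
  1·m_0 + 4·m_1 + 1·m_2 = 6(Δ_1 - Δ_0) = 78
  1·m_1 + 4·m_2 + 1·m_3 = 6(Δ_2 - Δ_1) = -66
Clamped end conditions give two more equations: 2h_0·m_0 + h_0·m_1 = 6(Δ_0 - g'(-1)) = -48 and h_2·m_2 + 2h_2·m_3 = 6(g'(2) - Δ_2) = 48.
Hence m_0 = -658/15, m_1 = 596/15, m_2 = -556/15, m_3 = 638/15.
On [0, 1], g(x) = -1 - 16/15·x + 298/15·x² - 64/5·x³.
With x = 1/2: g(1/2) = 11/6.

1.8333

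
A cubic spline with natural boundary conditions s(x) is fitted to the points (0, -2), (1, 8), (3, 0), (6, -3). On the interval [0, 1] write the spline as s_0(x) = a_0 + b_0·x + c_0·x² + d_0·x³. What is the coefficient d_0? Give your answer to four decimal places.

-2.6071

Let M_i = s''(x_i). Step sizes h_i = 1, 2, 3; slopes of the chords Δ_i = (y_(i+1) - y_i)/h_i = 10, -4, -1.
  1·M_0 + 6·M_1 + 2·M_2 = 6(Δ_1 - Δ_0) = -84
  2·M_1 + 10·M_2 + 3·M_3 = 6(Δ_2 - Δ_1) = 18
Natural end conditions: M_0 = M_3 = 0.
Forward elimination and back-substitution give M_0 = 0, M_1 = -219/14, M_2 = 69/14, M_3 = 0.
On [0, 1], with s_0(x) = a_0 + b_0·x + c_0·x² + d_0·x³: c_0 = M_0/2 = 0, d_0 = (M_1 - M_0)/(6h_0) = -73/28, b_0 = Δ_0 - h_0(2M_0 + M_1)/6 = 353/28.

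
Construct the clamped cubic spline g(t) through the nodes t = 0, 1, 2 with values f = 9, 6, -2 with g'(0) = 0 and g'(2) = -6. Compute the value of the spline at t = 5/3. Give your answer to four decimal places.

With M_i denoting the second derivative at x_i, h_i = 1, 1, and Δ_i = (y_(i+1) − y_i)/h_i = -3, -8:
  1·M_0 + 4·M_1 + 1·M_2 = 6(Δ_1 - Δ_0) = -30
Clamped end conditions give two more equations: 2h_0·M_0 + h_0·M_1 = 6(Δ_0 - g'(0)) = -18 and h_1·M_1 + 2h_1·M_2 = 6(g'(2) - Δ_1) = 12.
Solving the tridiagonal system: M_0 = -9/2, M_1 = -9, M_2 = 21/2.
On [1, 2], g(t) = 6 - 27/4·(t - 1) - 9/2·(t - 1)² + 13/4·(t - 1)³.
With (t - 1) = 2/3: g(5/3) = 25/54.

0.4630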